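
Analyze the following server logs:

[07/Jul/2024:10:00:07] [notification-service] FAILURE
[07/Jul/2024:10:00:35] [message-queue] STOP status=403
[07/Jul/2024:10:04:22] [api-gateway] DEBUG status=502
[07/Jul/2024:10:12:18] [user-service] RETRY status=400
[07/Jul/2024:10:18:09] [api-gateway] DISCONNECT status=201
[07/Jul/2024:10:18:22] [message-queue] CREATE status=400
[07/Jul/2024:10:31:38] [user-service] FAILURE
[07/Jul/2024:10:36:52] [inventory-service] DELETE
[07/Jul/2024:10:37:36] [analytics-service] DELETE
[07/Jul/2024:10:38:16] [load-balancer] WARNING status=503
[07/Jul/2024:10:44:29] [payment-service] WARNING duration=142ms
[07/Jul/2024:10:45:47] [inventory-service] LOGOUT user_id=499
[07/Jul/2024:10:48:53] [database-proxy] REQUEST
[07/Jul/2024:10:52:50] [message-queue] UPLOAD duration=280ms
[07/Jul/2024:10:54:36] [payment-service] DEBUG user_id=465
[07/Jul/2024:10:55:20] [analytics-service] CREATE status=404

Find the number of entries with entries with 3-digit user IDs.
2

To find matching entries:

1. Pattern to match: entries with 3-digit user IDs
2. Scan each log entry for the pattern
3. Count matches: 2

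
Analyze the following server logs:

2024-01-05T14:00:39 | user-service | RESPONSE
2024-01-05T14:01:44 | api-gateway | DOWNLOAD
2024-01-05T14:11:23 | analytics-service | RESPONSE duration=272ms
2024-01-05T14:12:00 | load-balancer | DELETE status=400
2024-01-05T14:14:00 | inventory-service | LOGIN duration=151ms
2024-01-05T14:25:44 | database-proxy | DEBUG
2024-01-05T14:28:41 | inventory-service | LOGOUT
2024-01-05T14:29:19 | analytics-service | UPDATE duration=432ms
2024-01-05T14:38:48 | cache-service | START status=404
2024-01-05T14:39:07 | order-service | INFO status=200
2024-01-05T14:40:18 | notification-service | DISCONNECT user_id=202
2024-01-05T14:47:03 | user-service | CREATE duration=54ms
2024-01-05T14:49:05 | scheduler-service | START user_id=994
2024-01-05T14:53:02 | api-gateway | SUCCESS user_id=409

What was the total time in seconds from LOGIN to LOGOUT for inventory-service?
881

To calculate state duration:

1. Find LOGIN event for inventory-service: 2024-01-05T14:14:00
2. Find LOGOUT event for inventory-service: 2024-01-05T14:28:41
3. Calculate duration: 2024-01-05T14:28:41 - 2024-01-05T14:14:00 = 881 seconds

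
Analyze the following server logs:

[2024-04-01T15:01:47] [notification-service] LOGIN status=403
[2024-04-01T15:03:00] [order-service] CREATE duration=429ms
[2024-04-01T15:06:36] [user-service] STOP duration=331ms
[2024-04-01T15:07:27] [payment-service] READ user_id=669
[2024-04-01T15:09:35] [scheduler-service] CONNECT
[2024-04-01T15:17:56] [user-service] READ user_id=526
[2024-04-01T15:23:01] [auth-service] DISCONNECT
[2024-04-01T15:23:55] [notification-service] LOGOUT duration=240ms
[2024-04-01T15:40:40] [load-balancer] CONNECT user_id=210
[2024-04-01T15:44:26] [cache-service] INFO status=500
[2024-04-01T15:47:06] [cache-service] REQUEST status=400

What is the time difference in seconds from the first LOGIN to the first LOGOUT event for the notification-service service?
1328

To find the time between events:

1. Locate the first LOGIN event for notification-service: 2024-04-01T15:01:47
2. Locate the first LOGOUT event for notification-service: 2024-04-01T15:23:55
3. Calculate the difference: 2024-04-01T15:23:55 - 2024-04-01T15:01:47 = 1328 seconds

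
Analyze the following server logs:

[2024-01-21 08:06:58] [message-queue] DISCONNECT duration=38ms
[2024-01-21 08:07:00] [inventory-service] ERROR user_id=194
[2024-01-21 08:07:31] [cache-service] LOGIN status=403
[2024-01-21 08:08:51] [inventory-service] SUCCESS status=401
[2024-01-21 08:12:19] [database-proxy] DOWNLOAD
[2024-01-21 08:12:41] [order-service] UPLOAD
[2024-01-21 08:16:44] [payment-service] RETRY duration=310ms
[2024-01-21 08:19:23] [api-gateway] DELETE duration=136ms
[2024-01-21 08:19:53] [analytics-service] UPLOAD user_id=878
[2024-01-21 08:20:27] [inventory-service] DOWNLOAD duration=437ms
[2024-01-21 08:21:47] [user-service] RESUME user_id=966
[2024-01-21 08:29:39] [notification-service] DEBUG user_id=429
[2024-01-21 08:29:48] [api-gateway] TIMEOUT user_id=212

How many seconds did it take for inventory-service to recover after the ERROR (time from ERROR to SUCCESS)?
111

To calculate recovery time:

1. Find ERROR event for inventory-service: 2024-01-21 08:07:00
2. Find next SUCCESS event for inventory-service: 2024-01-21 08:08:51
3. Recovery time: 2024-01-21 08:08:51 - 2024-01-21 08:07:00 = 111 seconds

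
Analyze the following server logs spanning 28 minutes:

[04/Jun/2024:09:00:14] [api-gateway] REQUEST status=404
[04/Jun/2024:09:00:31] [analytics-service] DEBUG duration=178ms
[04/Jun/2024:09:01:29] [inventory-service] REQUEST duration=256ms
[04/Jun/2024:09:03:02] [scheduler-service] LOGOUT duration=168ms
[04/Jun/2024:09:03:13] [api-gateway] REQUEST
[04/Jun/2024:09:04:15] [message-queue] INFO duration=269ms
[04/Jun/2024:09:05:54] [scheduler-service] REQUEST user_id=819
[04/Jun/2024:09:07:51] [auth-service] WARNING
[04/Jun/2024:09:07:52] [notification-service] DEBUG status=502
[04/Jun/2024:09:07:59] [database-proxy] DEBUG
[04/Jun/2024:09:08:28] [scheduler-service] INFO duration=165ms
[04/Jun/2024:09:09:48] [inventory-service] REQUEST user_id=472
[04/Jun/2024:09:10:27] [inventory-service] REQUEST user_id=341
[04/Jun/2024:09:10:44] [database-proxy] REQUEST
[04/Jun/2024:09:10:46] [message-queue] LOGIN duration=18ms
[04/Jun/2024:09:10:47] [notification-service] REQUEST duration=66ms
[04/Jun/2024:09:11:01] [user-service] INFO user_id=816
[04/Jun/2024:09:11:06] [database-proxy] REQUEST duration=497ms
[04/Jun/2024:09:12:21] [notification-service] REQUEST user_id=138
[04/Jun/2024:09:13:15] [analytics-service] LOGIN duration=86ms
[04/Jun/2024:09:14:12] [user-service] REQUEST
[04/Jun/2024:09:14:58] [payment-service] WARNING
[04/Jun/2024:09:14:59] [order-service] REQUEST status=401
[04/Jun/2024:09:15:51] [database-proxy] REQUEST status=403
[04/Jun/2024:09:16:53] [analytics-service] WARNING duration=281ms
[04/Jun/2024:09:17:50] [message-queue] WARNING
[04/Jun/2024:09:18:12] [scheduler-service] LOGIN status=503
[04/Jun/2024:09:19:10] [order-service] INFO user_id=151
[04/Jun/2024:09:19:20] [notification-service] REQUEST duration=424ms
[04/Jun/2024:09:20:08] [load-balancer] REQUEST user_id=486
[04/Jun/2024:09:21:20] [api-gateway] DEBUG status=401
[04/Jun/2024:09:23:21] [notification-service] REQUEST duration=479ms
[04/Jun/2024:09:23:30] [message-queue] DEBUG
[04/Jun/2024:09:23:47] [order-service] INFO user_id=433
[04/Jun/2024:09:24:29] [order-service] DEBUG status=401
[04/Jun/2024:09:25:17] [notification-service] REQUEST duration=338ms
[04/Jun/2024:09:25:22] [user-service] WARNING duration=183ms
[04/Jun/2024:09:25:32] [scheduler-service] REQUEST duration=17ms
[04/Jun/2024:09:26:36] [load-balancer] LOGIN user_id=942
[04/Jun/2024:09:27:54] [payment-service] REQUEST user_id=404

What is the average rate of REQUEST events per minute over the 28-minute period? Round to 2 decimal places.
0.68

To calculate the rate:

1. Count total REQUEST events: 19
2. Total time period: 28 minutes
3. Rate = 19 / 28 = 0.68 events per minute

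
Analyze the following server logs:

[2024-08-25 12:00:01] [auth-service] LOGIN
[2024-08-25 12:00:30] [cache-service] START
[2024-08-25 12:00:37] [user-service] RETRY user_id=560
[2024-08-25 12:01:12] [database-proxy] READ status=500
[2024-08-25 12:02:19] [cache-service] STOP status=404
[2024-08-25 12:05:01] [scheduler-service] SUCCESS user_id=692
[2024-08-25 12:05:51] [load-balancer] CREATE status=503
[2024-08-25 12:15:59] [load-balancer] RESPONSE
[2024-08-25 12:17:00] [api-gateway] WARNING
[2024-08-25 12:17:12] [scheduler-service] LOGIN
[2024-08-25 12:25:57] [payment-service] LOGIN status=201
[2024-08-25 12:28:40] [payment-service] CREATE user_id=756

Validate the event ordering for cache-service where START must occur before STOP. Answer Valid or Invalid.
Valid

To validate ordering:

1. Required order: START → STOP
2. Rule: START must occur before STOP
3. Check actual order of events for cache-service
4. Result: Valid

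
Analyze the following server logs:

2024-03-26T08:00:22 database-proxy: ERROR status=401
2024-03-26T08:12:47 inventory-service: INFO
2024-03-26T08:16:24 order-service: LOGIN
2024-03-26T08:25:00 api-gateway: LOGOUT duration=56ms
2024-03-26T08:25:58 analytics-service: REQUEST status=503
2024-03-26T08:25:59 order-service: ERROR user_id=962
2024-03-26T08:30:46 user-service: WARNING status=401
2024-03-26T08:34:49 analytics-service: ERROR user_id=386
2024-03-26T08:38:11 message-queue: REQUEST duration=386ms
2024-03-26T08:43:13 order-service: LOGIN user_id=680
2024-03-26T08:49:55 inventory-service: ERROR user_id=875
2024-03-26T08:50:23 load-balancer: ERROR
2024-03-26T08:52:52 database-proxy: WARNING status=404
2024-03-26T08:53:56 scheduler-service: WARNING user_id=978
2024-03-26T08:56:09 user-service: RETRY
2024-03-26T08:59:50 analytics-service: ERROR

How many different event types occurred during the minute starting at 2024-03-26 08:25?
3

To count unique event types:

1. Filter events in the minute starting at 2024-03-26 08:25
2. Extract event types from matching entries
3. Count unique types: 3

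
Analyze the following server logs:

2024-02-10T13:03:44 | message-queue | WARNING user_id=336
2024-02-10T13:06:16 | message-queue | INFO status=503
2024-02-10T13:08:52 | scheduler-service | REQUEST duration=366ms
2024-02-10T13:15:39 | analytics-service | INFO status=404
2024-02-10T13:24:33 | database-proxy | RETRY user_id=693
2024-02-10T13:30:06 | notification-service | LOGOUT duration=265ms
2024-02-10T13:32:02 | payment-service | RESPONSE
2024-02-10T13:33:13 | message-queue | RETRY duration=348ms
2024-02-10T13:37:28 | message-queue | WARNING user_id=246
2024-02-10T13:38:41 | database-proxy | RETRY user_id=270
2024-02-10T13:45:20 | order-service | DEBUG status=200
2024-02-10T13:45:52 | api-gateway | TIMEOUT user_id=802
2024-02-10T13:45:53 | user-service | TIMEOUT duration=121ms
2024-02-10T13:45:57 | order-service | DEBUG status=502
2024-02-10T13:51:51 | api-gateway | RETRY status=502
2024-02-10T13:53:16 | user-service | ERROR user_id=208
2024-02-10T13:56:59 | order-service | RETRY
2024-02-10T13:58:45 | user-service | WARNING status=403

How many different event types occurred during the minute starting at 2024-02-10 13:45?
2

To count unique event types:

1. Filter events in the minute starting at 2024-02-10 13:45
2. Extract event types from matching entries
3. Count unique types: 2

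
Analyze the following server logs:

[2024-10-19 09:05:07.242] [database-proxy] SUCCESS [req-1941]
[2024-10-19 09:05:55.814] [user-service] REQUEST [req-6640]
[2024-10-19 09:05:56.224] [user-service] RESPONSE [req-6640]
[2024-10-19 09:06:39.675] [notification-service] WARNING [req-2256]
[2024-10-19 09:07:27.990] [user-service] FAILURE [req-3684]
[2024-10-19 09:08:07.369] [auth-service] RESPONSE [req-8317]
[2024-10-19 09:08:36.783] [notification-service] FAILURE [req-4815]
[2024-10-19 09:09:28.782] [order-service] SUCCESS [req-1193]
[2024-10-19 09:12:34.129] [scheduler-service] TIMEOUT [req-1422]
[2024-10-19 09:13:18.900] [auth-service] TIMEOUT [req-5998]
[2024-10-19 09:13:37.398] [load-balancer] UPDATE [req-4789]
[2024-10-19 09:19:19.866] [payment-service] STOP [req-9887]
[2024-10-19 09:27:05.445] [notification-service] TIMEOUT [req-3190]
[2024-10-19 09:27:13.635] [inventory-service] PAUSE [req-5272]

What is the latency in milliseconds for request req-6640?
410

To calculate latency:

1. Find REQUEST with id req-6640: 2024-10-19 09:05:55.814
2. Find RESPONSE with id req-6640: 2024-10-19 09:05:56.224
3. Latency: 2024-10-19 09:05:56.224 - 2024-10-19 09:05:55.814 = 410ms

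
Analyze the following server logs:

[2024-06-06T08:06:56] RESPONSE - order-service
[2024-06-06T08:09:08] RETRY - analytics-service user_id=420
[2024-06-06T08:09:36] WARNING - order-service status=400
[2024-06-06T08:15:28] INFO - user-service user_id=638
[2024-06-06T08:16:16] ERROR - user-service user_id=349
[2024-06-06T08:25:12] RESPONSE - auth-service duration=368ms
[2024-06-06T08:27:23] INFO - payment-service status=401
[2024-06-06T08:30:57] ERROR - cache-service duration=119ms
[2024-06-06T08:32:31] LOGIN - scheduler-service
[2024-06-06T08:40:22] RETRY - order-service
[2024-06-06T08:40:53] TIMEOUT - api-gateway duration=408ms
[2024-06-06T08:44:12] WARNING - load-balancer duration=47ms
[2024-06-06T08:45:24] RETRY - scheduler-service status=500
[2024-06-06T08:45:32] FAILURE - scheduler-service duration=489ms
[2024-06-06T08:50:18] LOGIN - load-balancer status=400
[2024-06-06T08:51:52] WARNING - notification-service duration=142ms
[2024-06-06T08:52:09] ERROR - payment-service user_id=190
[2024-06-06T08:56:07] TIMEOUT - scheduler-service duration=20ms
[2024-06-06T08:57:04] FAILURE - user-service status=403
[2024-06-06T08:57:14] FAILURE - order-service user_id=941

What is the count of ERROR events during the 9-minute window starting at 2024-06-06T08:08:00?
1

To count events in the time window:

1. Window boundaries: 2024-06-06T08:08:00 to 2024-06-06T08:17:00
2. Filter for ERROR events within this window
3. Count matching events: 1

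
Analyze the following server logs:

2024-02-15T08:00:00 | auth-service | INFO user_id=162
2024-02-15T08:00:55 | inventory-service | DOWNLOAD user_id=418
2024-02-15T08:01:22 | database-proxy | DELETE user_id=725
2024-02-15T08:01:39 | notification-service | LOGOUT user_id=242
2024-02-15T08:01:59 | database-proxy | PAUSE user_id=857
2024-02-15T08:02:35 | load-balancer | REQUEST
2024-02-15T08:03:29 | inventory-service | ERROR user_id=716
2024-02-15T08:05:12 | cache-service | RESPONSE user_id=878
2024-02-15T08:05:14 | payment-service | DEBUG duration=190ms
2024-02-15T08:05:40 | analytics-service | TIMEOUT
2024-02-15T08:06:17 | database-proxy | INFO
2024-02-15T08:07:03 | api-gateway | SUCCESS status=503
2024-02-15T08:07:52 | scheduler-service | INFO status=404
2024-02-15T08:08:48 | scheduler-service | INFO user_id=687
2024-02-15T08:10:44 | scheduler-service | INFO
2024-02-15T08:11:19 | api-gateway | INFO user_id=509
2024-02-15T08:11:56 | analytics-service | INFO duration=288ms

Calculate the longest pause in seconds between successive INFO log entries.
377

To find the longest gap:

1. Extract all INFO events in chronological order
2. Calculate time differences between consecutive events
3. Find the maximum difference
4. Longest gap: 377 seconds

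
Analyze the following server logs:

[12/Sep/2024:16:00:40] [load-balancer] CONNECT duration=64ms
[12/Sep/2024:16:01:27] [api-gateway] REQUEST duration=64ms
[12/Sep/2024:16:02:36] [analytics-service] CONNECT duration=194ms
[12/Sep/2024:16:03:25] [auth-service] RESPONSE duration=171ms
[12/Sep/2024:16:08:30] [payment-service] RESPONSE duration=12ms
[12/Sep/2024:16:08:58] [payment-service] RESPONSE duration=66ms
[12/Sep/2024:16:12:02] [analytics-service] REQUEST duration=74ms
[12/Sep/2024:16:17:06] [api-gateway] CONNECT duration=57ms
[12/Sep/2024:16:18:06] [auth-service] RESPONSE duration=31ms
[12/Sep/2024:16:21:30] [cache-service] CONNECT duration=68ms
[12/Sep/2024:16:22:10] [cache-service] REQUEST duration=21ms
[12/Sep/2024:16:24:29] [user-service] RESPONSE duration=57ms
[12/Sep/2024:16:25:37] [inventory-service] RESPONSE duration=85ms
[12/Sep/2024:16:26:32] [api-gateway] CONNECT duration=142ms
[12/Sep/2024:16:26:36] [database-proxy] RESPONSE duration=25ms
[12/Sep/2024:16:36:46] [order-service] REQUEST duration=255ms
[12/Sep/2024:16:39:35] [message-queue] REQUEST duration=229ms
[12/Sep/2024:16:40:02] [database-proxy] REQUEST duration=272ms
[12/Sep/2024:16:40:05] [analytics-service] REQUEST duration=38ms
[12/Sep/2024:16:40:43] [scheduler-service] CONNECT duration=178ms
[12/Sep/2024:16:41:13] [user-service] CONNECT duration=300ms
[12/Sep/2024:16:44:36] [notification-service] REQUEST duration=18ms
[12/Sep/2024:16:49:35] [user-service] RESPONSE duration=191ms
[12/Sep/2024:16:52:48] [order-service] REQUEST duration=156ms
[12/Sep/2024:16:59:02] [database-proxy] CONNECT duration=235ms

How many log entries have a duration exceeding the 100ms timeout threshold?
11

To count timeouts:

1. Threshold: 100ms
2. Extract duration from each log entry
3. Count entries where duration > 100
4. Timeout count: 11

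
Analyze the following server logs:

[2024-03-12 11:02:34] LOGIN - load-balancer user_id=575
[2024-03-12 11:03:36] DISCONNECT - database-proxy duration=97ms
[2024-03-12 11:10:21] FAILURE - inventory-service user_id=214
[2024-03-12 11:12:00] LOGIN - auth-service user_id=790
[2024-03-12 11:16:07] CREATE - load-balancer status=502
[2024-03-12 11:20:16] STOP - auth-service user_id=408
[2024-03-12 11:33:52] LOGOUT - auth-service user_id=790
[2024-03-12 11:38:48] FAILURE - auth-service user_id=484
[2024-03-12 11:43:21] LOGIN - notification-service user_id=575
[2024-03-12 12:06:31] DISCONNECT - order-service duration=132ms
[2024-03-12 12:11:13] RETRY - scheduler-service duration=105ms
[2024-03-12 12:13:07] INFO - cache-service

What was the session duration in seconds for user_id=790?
1312

To calculate session duration:

1. Find LOGIN event for user_id=790: 2024-03-12 11:12:00
2. Find LOGOUT event for user_id=790: 2024-03-12 11:33:52
3. Session duration: 2024-03-12 11:33:52 - 2024-03-12 11:12:00 = 1312 seconds (21 minutes)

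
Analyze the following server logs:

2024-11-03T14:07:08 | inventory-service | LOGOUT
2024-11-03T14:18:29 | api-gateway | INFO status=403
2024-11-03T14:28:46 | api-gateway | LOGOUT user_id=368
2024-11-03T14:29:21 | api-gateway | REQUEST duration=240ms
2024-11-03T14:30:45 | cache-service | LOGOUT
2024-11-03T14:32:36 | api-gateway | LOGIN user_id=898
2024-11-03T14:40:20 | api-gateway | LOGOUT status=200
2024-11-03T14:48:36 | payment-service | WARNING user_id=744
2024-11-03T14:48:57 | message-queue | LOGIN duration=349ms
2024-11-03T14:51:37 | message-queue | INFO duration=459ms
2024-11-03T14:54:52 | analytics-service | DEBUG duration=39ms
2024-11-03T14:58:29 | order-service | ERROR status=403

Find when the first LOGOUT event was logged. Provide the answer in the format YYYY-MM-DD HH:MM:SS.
2024-11-03 14:07:08

To find the first event:

1. Filter for all LOGOUT events
2. Sort by timestamp
3. Select the first one
4. Timestamp: 2024-11-03 14:07:08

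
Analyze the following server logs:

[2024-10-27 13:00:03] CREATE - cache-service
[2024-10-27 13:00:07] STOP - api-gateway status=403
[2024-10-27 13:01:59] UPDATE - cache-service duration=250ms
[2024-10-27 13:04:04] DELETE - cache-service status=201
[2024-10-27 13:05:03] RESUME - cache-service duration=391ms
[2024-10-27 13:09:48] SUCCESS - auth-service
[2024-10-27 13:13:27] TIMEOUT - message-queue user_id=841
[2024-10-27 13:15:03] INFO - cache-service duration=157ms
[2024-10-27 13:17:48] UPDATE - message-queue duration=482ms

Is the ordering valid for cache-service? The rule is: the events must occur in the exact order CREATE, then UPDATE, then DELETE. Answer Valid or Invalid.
Valid

To validate ordering:

1. Required order: CREATE → UPDATE → DELETE
2. Rule: the events must occur in the exact order CREATE, then UPDATE, then DELETE
3. Check actual order of events for cache-service
4. Result: Valid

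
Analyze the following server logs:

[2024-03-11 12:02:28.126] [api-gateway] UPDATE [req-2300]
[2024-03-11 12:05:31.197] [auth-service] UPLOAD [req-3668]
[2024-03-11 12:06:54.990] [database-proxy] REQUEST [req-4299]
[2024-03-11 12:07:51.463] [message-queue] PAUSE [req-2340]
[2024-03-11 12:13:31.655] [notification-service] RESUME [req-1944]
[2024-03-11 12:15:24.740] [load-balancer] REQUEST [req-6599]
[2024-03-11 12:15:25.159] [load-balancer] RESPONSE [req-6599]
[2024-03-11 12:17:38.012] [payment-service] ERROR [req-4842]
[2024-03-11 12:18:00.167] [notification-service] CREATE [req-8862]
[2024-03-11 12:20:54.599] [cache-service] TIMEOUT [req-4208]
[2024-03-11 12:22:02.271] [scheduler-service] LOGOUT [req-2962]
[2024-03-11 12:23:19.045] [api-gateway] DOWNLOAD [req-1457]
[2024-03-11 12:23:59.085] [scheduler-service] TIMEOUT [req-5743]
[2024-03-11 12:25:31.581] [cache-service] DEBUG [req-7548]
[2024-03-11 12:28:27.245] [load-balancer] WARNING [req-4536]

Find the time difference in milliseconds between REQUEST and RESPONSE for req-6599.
419

To calculate latency:

1. Find REQUEST with id req-6599: 2024-03-11 12:15:24.740
2. Find RESPONSE with id req-6599: 2024-03-11 12:15:25.159
3. Latency: 2024-03-11 12:15:25.159 - 2024-03-11 12:15:24.740 = 419ms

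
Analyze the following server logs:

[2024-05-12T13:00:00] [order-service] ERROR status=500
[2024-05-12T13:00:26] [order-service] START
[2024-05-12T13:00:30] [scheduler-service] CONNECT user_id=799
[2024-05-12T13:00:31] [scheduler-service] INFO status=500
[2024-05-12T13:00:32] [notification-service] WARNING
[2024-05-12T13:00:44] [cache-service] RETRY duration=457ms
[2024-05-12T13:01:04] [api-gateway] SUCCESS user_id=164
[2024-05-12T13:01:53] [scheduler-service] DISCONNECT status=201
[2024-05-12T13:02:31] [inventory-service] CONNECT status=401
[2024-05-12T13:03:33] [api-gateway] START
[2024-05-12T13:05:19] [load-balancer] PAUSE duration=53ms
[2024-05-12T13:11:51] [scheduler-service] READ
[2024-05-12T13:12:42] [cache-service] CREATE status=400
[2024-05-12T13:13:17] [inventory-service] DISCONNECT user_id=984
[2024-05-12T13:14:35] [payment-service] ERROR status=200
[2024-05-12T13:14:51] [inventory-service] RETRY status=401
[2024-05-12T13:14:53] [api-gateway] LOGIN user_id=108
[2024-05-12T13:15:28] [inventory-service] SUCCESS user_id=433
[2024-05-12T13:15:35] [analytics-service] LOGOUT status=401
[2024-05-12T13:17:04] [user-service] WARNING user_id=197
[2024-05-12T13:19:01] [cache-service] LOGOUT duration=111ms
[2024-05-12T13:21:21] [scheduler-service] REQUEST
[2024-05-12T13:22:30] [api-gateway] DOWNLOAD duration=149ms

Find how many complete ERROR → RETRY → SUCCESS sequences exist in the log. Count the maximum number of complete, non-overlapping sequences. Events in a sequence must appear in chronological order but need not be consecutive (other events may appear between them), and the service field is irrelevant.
2

To count sequences:

1. Look for pattern: ERROR → RETRY → SUCCESS
2. Greedily scan the log in chronological order, matching each sequence element in turn (ignoring service)
3. Each time the full pattern completes, increment the count and restart matching from the next event
4. Complete non-overlapping sequences found: 2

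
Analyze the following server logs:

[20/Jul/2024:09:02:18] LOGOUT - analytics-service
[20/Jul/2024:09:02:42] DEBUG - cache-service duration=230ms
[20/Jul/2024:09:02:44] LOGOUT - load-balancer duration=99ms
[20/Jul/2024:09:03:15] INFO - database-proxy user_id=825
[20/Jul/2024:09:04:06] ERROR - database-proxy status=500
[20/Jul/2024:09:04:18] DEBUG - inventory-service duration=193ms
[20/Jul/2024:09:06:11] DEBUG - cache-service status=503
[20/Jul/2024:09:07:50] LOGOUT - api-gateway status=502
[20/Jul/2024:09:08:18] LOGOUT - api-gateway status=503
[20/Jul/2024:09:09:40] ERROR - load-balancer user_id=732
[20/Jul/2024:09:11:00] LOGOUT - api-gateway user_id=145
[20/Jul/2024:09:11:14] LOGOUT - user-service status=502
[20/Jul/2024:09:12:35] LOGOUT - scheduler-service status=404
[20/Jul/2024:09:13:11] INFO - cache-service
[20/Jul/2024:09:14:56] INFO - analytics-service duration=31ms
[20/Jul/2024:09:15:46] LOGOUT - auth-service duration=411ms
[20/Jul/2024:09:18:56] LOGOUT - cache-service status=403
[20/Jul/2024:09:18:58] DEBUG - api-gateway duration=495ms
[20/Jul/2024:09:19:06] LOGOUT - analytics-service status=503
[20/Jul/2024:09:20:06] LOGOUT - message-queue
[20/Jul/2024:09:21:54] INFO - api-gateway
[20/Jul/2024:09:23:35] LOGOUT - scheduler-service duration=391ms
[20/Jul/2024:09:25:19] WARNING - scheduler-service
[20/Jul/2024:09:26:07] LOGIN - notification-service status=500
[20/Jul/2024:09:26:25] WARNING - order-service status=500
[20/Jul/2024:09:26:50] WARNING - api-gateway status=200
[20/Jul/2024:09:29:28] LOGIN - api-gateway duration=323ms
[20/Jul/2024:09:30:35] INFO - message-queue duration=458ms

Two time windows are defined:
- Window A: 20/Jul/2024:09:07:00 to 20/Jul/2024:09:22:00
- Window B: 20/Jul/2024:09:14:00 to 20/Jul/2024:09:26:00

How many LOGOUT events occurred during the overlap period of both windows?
4

To find overlap events:

1. Window A: 20/Jul/2024:09:07:00 to 20/Jul/2024:09:22:00
2. Window B: 20/Jul/2024:09:14:00 to 20/Jul/2024:09:26:00
3. Overlap period: 20/Jul/2024:09:14:00 to 20/Jul/2024:09:22:00
4. Count LOGOUT events in overlap: 4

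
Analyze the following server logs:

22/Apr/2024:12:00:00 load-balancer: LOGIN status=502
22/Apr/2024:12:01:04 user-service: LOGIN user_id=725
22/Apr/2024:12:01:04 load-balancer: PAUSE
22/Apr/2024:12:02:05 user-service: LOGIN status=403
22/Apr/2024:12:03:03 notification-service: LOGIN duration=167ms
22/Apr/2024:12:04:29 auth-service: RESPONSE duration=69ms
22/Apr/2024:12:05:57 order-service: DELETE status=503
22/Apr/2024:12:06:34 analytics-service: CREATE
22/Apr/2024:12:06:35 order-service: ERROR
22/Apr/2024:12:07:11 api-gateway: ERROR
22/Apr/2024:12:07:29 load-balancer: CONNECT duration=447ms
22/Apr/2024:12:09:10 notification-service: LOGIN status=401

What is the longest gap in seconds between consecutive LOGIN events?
367

To find the longest gap:

1. Extract all LOGIN events in chronological order
2. Calculate time differences between consecutive events
3. Find the maximum difference
4. Longest gap: 367 seconds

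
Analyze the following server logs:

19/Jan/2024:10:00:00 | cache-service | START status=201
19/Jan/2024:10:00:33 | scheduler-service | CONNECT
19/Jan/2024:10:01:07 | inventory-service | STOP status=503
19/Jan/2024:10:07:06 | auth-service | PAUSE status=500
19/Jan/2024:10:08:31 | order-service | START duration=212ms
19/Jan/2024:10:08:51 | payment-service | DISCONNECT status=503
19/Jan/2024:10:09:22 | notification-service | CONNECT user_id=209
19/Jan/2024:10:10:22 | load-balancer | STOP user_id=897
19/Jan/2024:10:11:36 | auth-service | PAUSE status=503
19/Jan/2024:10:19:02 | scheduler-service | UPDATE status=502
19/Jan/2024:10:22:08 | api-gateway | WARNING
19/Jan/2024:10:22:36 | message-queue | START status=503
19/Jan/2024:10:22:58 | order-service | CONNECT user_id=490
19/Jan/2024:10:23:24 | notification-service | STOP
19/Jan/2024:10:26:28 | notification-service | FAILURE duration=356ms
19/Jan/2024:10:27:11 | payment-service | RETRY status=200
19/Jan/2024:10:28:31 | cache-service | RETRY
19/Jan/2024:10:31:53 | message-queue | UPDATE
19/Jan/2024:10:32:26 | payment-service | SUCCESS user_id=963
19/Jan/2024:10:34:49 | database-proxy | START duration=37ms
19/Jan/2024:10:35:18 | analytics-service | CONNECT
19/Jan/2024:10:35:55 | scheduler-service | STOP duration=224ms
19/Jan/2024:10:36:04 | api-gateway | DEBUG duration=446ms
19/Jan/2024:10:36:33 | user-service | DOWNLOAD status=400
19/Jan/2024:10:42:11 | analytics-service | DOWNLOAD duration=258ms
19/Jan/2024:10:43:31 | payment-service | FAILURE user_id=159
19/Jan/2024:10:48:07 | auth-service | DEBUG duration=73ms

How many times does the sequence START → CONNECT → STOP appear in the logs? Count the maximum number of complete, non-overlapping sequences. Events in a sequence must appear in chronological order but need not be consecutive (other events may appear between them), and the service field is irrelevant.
4

To count sequences:

1. Look for pattern: START → CONNECT → STOP
2. Greedily scan the log in chronological order, matching each sequence element in turn (ignoring service)
3. Each time the full pattern completes, increment the count and restart matching from the next event
4. Complete non-overlapping sequences found: 4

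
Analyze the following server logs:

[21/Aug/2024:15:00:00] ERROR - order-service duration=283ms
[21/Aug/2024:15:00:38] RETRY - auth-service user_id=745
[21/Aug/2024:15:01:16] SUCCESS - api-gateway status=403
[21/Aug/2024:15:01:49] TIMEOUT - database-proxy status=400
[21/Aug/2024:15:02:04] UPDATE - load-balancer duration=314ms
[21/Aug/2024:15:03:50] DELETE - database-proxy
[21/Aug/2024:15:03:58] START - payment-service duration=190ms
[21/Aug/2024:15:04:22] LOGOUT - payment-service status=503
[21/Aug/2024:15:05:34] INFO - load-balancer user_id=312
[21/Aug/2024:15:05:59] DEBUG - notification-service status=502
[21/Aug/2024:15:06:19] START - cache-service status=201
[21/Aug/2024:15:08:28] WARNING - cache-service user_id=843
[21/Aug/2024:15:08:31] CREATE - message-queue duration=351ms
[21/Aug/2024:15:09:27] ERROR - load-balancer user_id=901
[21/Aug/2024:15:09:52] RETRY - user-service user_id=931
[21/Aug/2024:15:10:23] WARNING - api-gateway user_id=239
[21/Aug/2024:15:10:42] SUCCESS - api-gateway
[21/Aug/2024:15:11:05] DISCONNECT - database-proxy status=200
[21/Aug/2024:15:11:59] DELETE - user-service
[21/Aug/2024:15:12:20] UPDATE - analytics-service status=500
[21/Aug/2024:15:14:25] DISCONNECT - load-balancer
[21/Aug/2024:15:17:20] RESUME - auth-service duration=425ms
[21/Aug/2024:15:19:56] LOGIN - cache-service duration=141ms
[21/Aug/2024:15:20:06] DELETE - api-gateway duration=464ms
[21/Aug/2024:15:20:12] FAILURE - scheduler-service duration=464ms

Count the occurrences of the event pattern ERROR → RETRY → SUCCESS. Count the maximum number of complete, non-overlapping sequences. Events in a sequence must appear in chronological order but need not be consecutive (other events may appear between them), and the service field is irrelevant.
2

To count sequences:

1. Look for pattern: ERROR → RETRY → SUCCESS
2. Greedily scan the log in chronological order, matching each sequence element in turn (ignoring service)
3. Each time the full pattern completes, increment the count and restart matching from the next event
4. Complete non-overlapping sequences found: 2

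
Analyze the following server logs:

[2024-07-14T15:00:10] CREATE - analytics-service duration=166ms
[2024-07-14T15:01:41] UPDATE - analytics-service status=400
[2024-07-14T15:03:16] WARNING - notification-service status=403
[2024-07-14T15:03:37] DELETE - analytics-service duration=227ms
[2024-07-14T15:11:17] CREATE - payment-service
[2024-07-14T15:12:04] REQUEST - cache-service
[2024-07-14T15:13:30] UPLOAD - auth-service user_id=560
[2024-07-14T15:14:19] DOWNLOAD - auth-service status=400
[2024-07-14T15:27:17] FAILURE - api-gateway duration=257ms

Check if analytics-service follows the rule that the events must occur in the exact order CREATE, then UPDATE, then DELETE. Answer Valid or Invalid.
Valid

To validate ordering:

1. Required order: CREATE → UPDATE → DELETE
2. Rule: the events must occur in the exact order CREATE, then UPDATE, then DELETE
3. Check actual order of events for analytics-service
4. Result: Valid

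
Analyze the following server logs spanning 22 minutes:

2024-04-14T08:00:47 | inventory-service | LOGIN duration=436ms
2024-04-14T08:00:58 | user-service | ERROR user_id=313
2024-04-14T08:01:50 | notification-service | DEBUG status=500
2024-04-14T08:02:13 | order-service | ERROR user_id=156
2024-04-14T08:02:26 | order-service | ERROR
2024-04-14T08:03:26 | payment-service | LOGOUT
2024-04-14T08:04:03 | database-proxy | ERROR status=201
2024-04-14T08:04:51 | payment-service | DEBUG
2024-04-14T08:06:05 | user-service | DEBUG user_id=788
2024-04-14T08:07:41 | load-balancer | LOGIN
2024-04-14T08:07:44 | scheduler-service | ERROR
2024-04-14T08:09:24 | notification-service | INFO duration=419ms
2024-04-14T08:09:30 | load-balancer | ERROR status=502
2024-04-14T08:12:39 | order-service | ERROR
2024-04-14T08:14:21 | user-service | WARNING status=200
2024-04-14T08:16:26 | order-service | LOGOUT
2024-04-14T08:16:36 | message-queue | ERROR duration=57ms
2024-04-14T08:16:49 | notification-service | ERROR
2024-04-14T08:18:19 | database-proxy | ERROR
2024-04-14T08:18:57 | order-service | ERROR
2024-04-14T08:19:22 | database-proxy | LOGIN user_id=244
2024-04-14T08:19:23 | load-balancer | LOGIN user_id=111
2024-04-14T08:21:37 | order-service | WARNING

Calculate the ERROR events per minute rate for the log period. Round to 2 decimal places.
0.5

To calculate the rate:

1. Count total ERROR events: 11
2. Total time period: 22 minutes
3. Rate = 11 / 22 = 0.5 events per minute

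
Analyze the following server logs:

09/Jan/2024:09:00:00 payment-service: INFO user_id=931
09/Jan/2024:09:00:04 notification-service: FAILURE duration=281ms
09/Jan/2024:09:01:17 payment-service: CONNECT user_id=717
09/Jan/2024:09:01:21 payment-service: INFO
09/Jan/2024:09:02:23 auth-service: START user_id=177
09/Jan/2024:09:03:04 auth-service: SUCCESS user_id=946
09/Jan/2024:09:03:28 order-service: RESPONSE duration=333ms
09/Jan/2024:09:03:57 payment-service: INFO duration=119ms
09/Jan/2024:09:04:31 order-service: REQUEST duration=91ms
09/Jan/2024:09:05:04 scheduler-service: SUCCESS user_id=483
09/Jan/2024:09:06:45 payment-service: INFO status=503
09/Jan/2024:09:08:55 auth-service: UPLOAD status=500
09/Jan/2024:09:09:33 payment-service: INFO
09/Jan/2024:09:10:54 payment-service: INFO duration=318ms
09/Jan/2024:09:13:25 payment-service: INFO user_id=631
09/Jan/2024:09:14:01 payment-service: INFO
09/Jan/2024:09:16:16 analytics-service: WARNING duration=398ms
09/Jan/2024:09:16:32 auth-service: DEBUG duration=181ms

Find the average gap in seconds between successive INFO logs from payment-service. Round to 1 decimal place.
120.1

To calculate average interval:

1. Find all INFO events for payment-service in order
2. Calculate time gaps between consecutive events
3. Compute mean of gaps: 841 / 7 = 120.1 seconds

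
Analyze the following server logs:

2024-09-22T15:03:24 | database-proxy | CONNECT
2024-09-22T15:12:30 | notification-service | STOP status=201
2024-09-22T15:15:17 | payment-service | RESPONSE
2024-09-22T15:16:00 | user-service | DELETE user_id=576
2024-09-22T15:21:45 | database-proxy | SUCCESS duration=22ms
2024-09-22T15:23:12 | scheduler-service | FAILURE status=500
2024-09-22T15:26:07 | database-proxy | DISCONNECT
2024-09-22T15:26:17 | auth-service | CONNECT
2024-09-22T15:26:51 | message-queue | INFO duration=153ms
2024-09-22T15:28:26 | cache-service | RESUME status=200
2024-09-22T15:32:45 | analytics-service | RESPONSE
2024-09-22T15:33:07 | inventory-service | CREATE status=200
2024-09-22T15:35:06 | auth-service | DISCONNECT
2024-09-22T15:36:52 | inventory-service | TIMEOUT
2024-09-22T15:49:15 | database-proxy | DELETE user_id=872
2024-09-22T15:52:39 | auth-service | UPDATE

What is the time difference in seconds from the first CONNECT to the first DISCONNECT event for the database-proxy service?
1363

To find the time between events:

1. Locate the first CONNECT event for database-proxy: 2024-09-22T15:03:24
2. Locate the first DISCONNECT event for database-proxy: 2024-09-22T15:26:07
3. Calculate the difference: 2024-09-22T15:26:07 - 2024-09-22T15:03:24 = 1363 seconds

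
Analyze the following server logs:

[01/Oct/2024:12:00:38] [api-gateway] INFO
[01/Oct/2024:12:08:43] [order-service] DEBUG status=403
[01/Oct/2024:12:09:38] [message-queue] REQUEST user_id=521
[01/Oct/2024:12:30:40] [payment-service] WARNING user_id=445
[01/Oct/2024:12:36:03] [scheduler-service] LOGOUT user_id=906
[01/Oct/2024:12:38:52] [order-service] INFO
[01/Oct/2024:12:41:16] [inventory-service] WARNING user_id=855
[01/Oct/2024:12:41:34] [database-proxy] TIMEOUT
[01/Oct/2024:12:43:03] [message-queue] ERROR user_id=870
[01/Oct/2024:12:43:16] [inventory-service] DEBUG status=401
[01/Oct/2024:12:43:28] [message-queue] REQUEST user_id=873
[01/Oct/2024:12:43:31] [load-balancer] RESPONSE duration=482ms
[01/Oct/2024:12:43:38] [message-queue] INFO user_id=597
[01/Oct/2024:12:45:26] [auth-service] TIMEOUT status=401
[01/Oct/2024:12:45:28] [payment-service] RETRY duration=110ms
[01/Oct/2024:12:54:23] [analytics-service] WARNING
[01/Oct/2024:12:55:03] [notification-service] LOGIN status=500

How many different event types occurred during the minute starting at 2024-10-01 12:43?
5

To count unique event types:

1. Filter events in the minute starting at 2024-10-01 12:43
2. Extract event types from matching entries
3. Count unique types: 5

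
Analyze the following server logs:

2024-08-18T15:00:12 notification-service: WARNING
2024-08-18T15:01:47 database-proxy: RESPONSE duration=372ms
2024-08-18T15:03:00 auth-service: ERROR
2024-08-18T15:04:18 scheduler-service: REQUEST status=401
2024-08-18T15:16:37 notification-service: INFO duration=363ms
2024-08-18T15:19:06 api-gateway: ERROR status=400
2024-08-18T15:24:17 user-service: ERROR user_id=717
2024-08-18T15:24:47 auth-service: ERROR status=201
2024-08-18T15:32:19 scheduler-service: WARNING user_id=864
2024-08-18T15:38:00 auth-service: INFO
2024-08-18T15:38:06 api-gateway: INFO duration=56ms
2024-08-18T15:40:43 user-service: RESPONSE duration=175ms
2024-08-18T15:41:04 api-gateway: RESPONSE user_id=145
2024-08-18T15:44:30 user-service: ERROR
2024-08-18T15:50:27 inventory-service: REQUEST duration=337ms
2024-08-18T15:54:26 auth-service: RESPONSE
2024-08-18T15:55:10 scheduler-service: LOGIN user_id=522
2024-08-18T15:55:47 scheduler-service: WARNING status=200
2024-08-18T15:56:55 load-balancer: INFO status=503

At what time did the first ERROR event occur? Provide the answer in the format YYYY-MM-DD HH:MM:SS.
2024-08-18 15:03:00

To find the first event:

1. Filter for all ERROR events
2. Sort by timestamp
3. Select the first one
4. Timestamp: 2024-08-18 15:03:00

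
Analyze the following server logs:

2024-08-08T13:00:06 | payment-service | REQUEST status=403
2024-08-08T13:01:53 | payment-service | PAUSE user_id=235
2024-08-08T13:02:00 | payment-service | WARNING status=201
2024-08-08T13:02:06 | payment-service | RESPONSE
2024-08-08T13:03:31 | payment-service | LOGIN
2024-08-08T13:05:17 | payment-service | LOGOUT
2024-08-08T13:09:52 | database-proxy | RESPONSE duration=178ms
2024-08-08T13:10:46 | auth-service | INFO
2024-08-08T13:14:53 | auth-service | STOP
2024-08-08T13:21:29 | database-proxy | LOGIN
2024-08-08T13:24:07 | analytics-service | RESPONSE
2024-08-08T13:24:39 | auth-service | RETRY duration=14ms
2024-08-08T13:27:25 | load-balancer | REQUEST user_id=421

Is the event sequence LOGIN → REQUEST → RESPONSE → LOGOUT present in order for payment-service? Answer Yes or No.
No

To verify sequence order:

1. Find all events in sequence LOGIN → REQUEST → RESPONSE → LOGOUT for payment-service
2. Extract their timestamps
3. Check if timestamps are in ascending order
4. Result: No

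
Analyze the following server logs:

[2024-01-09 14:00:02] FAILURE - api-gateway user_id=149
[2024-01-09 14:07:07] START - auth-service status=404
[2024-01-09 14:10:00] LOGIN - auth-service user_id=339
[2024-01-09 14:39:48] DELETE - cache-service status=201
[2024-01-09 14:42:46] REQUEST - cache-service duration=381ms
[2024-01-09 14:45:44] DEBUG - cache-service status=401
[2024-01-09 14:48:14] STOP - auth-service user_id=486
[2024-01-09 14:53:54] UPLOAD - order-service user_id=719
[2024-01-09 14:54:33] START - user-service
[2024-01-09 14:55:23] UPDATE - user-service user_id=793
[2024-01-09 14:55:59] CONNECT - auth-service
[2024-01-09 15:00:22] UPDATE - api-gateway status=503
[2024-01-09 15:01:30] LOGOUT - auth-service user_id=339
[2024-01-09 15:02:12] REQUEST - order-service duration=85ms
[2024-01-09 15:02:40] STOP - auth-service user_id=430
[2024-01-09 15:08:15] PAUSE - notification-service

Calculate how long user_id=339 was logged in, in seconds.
3090

To calculate session duration:

1. Find LOGIN event for user_id=339: 2024-01-09 14:10:00
2. Find LOGOUT event for user_id=339: 2024-01-09 15:01:30
3. Session duration: 2024-01-09 15:01:30 - 2024-01-09 14:10:00 = 3090 seconds (51 minutes)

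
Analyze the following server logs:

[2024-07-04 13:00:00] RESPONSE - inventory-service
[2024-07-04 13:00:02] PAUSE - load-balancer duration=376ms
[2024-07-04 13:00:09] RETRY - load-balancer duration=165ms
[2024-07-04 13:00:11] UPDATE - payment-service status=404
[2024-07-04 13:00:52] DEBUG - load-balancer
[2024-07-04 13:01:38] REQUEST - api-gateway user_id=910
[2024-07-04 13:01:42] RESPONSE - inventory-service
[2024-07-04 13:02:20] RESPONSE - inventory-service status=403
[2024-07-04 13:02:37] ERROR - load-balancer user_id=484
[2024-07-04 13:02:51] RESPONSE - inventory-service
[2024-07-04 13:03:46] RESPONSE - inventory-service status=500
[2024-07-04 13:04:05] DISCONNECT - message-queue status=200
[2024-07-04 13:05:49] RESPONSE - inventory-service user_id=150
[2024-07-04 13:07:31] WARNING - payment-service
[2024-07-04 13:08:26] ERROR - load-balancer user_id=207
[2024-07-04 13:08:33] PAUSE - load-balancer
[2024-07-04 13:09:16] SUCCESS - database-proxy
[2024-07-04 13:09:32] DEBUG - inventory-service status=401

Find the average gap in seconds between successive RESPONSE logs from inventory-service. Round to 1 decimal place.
69.8

To calculate average interval:

1. Find all RESPONSE events for inventory-service in order
2. Calculate time gaps between consecutive events
3. Compute mean of gaps: 349 / 5 = 69.8 seconds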